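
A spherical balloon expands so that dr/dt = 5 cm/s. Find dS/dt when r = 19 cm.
760π cm²/s

S = 4πr²
dS/dt = dS/dr · dr/dt = 8πr · 5
At r = 19: dS/dt = 760π cm²/s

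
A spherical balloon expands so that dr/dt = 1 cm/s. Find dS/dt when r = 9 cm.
72π cm²/s

S = 4πr²
dS/dt = dS/dr · dr/dt = 8πr · 1
At r = 9: dS/dt = 72π cm²/s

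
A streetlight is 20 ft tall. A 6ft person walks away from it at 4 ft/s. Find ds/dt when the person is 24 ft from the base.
12/7 ft/s

By similar triangles: 20/(x+s) = 6/s
Solving: s = 6x/14
ds/dt = 6/14 · dx/dt = 3/7 · 4 = 12/7 ft/s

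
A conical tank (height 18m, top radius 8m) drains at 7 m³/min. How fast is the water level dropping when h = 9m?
7/(16π) ≈ 0.1393 m/min

r/h = 8/18, so r = (4/9)h
V = (1/3)πr²h = (1/3)π((4/9)h)²h = (16/243)πh³
dV/dh = (16/81)πh²
dh/dt = (dV/dt)/(dV/dh) = -7/((16/81)π·9²) = -7/(16π) m/min
The level is dropping at 7/(16π) ≈ 0.1393 m/min.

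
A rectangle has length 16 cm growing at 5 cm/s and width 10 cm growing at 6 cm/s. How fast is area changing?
146 cm²/s

A = lw
dA/dt = w·dl/dt + l·dw/dt = 10·5 + 16·6 = 146 cm²/s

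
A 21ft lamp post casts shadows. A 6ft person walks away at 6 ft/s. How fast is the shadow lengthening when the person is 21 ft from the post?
12/5 ft/s

By similar triangles: 21/(x+s) = 6/s
Solving: s = 6x/15
ds/dt = 6/15 · dx/dt = 2/5 · 6 = 12/5 ft/s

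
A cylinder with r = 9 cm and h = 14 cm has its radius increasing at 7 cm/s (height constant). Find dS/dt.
448π cm²/s

S = 2πrh + 2πr² (lateral + bases)
dS/dt = (2πh + 4πr)·dr/dt = (2π·14 + 4π·9)·7
= 448π cm²/s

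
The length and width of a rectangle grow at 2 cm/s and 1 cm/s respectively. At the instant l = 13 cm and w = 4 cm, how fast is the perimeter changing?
6 cm/s

P = 2(l + w)
dP/dt = 2(dl/dt + dw/dt) = 2(2 + 1) = 6 cm/s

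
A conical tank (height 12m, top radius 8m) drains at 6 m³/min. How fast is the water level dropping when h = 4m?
27/(32π) ≈ 0.2686 m/min

r/h = 8/12, so r = (2/3)h
V = (1/3)πr²h = (1/3)π((2/3)h)²h = (4/27)πh³
dV/dh = (4/9)πh²
dh/dt = (dV/dt)/(dV/dh) = -6/((4/9)π·4²) = -27/(32π) m/min
The level is dropping at 27/(32π) ≈ 0.2686 m/min.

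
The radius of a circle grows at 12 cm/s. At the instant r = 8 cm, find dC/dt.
24π cm/s

C = 2πr
dC/dt = 2π · dr/dt = 2π · 12 = 24π cm/s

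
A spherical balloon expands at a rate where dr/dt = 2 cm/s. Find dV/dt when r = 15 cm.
1800π cm³/s

V = (4/3)πr³
dV/dt = dV/dr · dr/dt = 4πr² · 2
At r = 15: dV/dt = 1800π cm³/s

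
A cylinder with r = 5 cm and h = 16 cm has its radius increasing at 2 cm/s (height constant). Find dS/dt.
104π cm²/s

S = 2πrh + 2πr² (lateral + bases)
dS/dt = (2πh + 4πr)·dr/dt = (2π·16 + 4π·5)·2
= 104π cm²/s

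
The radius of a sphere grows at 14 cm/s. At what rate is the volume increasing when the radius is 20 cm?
22400π cm³/s

V = (4/3)πr³
dV/dt = dV/dr · dr/dt = 4πr² · 14
At r = 20: dV/dt = 22400π cm³/s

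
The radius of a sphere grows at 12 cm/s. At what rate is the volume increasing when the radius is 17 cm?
13872π cm³/s

V = (4/3)πr³
dV/dt = dV/dr · dr/dt = 4πr² · 12
At r = 17: dV/dt = 13872π cm³/s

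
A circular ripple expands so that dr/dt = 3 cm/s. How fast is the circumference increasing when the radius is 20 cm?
6π cm/s

C = 2πr
dC/dt = 2π · dr/dt = 2π · 3 = 6π cm/s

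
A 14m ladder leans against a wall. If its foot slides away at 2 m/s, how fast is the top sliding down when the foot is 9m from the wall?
18√115/115 ≈ 1.679 m/s

x² + y² = 14²
2x·dx/dt + 2y·dy/dt = 0
dy/dt = -x/y · dx/dt = -9/√115 · 2 = -18√115/115 m/s
The top is descending at 18√115/115 ≈ 1.679 m/s.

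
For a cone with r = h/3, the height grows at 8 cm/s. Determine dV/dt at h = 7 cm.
392π/9 cm³/s

V = (1/3)π(h/3)²h = πh³/27
dV/dt = πh²/9 · 8
At h = 7: dV/dt = 392π/9 cm³/s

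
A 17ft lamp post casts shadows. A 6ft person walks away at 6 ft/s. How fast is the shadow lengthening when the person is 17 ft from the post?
36/11 ft/s

By similar triangles: 17/(x+s) = 6/s
Solving: s = 6x/11
ds/dt = 6/11 · dx/dt = 6/11 · 6 = 36/11 ft/s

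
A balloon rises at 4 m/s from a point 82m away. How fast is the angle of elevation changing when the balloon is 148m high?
0.011457 rad/s

tan(θ) = y/82
sec²(θ) · dθ/dt = (1/82) · dy/dt
dθ/dt = cos²(θ)/82 · 4 = 82/(82² + 148²) · 4
dθ/dt = 0.011457 rad/s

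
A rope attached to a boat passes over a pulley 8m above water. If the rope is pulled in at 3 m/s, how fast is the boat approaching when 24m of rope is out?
9√2/4 ≈ 3.182 m/s

rope² = x² + 8²
x = √(24² - 8²) = 16√2
dx/dt = (rope/x) · d(rope)/dt = (24/(16√2)) · (-3) = -9√2/4 m/s
The boat approaches at 9√2/4 ≈ 3.182 m/s.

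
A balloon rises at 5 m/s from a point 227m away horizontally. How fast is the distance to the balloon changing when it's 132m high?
660√68953/68953 ≈ 2.513 m/s

z² = 227² + y²
z = √(227² + 132²) = √68953
dz/dt = y/z · dy/dt = 132/√68953 · 5 = 660√68953/68953 ≈ 2.513 m/s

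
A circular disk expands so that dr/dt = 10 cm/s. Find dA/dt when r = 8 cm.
160π cm²/s

A = πr²
dA/dt = 2πr · dr/dt = 2π(8)(10) = 160π cm²/s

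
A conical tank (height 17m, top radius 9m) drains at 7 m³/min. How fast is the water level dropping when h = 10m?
2023/(8100π) ≈ 0.0795 m/min

r/h = 9/17, so r = (9/17)h
V = (1/3)πr²h = (1/3)π((9/17)h)²h = (27/289)πh³
dV/dh = (81/289)πh²
dh/dt = (dV/dt)/(dV/dh) = -7/((81/289)π·10²) = -2023/(8100π) m/min
The level is dropping at 2023/(8100π) ≈ 0.0795 m/min.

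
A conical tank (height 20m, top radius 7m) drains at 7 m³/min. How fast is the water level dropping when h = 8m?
25/(28π) ≈ 0.2842 m/min

r/h = 7/20, so r = (7/20)h
V = (1/3)πr²h = (1/3)π((7/20)h)²h = (49/1200)πh³
dV/dh = (49/400)πh²
dh/dt = (dV/dt)/(dV/dh) = -7/((49/400)π·8²) = -25/(28π) m/min
The level is dropping at 25/(28π) ≈ 0.2842 m/min.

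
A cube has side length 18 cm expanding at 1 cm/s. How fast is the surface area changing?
216 cm²/s

A = 6s²
dA/dt = 12s · ds/dt = 12·18·1 = 216 cm²/s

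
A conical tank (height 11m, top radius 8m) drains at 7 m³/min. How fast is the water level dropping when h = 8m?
847/(4096π) ≈ 0.06582 m/min

r/h = 8/11, so r = (8/11)h
V = (1/3)πr²h = (1/3)π((8/11)h)²h = (64/363)πh³
dV/dh = (64/121)πh²
dh/dt = (dV/dt)/(dV/dh) = -7/((64/121)π·8²) = -847/(4096π) m/min
The level is dropping at 847/(4096π) ≈ 0.06582 m/min.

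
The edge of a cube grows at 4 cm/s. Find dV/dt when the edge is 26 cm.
8112 cm³/s

V = s³
dV/dt = 3s² · ds/dt = 3·26²·4 = 8112 cm³/s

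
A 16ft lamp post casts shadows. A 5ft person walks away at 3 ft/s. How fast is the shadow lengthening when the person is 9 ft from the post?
15/11 ft/s

By similar triangles: 16/(x+s) = 5/s
Solving: s = 5x/11
ds/dt = 5/11 · dx/dt = 5/11 · 3 = 15/11 ft/s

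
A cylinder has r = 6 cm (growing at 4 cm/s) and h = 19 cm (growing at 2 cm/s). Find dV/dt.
984π cm³/s

V = πr²h
dV/dt = 2πrh·dr/dt + πr²·dh/dt
= 2π(6)(19)(4) + π(6)²(2)
= 984π cm³/s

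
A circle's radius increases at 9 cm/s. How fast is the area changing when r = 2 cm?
36π cm²/s

A = πr²
dA/dt = 2πr · dr/dt = 2π(2)(9) = 36π cm²/s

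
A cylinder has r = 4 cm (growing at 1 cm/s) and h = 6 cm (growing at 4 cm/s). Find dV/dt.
112π cm³/s

V = πr²h
dV/dt = 2πrh·dr/dt + πr²·dh/dt
= 2π(4)(6)(1) + π(4)²(4)
= 112π cm³/s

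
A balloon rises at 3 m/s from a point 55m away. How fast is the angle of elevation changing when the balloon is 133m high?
0.007966 rad/s

tan(θ) = y/55
sec²(θ) · dθ/dt = (1/55) · dy/dt
dθ/dt = cos²(θ)/55 · 3 = 55/(55² + 133²) · 3
dθ/dt = 0.007966 rad/s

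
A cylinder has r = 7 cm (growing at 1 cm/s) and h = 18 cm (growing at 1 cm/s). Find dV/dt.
301π cm³/s

V = πr²h
dV/dt = 2πrh·dr/dt + πr²·dh/dt
= 2π(7)(18)(1) + π(7)²(1)
= 301π cm³/s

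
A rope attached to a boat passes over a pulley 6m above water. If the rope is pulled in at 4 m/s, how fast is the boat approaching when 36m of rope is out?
24√35/35 ≈ 4.057 m/s

rope² = x² + 6²
x = √(36² - 6²) = 6√35
dx/dt = (rope/x) · d(rope)/dt = (36/(6√35)) · (-4) = -24√35/35 m/s
The boat approaches at 24√35/35 ≈ 4.057 m/s.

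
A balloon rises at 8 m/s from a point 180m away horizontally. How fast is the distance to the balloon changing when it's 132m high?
44√346/173 ≈ 4.731 m/s

z² = 180² + y²
z = √(180² + 132²) = 12√346
dz/dt = y/z · dy/dt = 132/(12√346) · 8 = 44√346/173 ≈ 4.731 m/s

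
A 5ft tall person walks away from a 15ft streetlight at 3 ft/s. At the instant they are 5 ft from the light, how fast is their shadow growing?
3/2 ft/s

By similar triangles: 15/(x+s) = 5/s
Solving: s = 5x/10
ds/dt = 5/10 · dx/dt = 1/2 · 3 = 3/2 ft/s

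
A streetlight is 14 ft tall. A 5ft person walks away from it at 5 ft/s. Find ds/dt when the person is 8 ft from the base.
25/9 ft/s

By similar triangles: 14/(x+s) = 5/s
Solving: s = 5x/9
ds/dt = 5/9 · dx/dt = 5/9 · 5 = 25/9 ft/s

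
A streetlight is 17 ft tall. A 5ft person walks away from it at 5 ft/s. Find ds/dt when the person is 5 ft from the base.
25/12 ft/s

By similar triangles: 17/(x+s) = 5/s
Solving: s = 5x/12
ds/dt = 5/12 · dx/dt = 5/12 · 5 = 25/12 ft/s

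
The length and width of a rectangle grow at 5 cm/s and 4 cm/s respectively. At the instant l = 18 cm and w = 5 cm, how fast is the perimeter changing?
18 cm/s

P = 2(l + w)
dP/dt = 2(dl/dt + dw/dt) = 2(5 + 4) = 18 cm/s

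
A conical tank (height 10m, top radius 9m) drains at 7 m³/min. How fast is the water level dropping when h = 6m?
175/(729π) ≈ 0.07641 m/min

r/h = 9/10, so r = (9/10)h
V = (1/3)πr²h = (1/3)π((9/10)h)²h = (27/100)πh³
dV/dh = (81/100)πh²
dh/dt = (dV/dt)/(dV/dh) = -7/((81/100)π·6²) = -175/(729π) m/min
The level is dropping at 175/(729π) ≈ 0.07641 m/min.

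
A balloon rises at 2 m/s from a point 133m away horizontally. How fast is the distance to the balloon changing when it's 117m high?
117√31378/15689 ≈ 1.321 m/s

z² = 133² + y²
z = √(133² + 117²) = √31378
dz/dt = y/z · dy/dt = 117/√31378 · 2 = 117√31378/15689 ≈ 1.321 m/s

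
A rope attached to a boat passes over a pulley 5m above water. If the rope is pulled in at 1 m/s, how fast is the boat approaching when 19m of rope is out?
19√21/84 ≈ 1.037 m/s

rope² = x² + 5²
x = √(19² - 5²) = 4√21
dx/dt = (rope/x) · d(rope)/dt = (19/(4√21)) · (-1) = -19√21/84 m/s
The boat approaches at 19√21/84 ≈ 1.037 m/s.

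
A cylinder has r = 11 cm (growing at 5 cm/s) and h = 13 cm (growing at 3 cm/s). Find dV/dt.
1793π cm³/s

V = πr²h
dV/dt = 2πrh·dr/dt + πr²·dh/dt
= 2π(11)(13)(5) + π(11)²(3)
= 1793π cm³/s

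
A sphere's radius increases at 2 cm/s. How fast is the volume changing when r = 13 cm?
1352π cm³/s

V = (4/3)πr³
dV/dt = dV/dr · dr/dt = 4πr² · 2
At r = 13: dV/dt = 1352π cm³/s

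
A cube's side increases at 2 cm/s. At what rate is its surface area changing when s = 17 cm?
408 cm²/s

A = 6s²
dA/dt = 12s · ds/dt = 12·17·2 = 408 cm²/s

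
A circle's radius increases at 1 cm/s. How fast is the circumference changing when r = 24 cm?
2π cm/s

C = 2πr
dC/dt = 2π · dr/dt = 2π · 1 = 2π cm/s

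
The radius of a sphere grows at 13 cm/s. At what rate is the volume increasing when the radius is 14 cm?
10192π cm³/s

V = (4/3)πr³
dV/dt = dV/dr · dr/dt = 4πr² · 13
At r = 14: dV/dt = 10192π cm³/s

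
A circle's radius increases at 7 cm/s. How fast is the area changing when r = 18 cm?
252π cm²/s

A = πr²
dA/dt = 2πr · dr/dt = 2π(18)(7) = 252π cm²/s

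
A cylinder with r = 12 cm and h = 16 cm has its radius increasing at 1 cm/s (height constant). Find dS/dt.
80π cm²/s

S = 2πrh + 2πr² (lateral + bases)
dS/dt = (2πh + 4πr)·dr/dt = (2π·16 + 4π·12)·1
= 80π cm²/s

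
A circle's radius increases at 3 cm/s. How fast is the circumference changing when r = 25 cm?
6π cm/s

C = 2πr
dC/dt = 2π · dr/dt = 2π · 3 = 6π cm/s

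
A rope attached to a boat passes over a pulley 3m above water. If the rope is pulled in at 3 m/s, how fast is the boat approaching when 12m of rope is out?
4√15/5 ≈ 3.098 m/s

rope² = x² + 3²
x = √(12² - 3²) = 3√15
dx/dt = (rope/x) · d(rope)/dt = (12/(3√15)) · (-3) = -4√15/5 m/s
The boat approaches at 4√15/5 ≈ 3.098 m/s.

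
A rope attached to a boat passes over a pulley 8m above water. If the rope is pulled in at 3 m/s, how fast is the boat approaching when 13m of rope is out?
13√105/35 ≈ 3.806 m/s

rope² = x² + 8²
x = √(13² - 8²) = √105
dx/dt = (rope/x) · d(rope)/dt = (13/√105) · (-3) = -13√105/35 m/s
The boat approaches at 13√105/35 ≈ 3.806 m/s.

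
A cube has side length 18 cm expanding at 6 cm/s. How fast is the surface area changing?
1296 cm²/s

A = 6s²
dA/dt = 12s · ds/dt = 12·18·6 = 1296 cm²/s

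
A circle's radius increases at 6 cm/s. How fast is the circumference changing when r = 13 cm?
12π cm/s

C = 2πr
dC/dt = 2π · dr/dt = 2π · 6 = 12π cm/s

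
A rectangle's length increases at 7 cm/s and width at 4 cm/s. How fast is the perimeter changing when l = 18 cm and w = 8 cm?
22 cm/s

P = 2(l + w)
dP/dt = 2(dl/dt + dw/dt) = 2(7 + 4) = 22 cm/s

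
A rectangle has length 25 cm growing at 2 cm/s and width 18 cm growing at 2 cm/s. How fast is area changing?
86 cm²/s

A = lw
dA/dt = w·dl/dt + l·dw/dt = 18·2 + 25·2 = 86 cm²/s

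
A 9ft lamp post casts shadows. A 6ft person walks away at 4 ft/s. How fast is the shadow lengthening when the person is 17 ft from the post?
8 ft/s

By similar triangles: 9/(x+s) = 6/s
Solving: s = 6x/3
ds/dt = 6/3 · dx/dt = 2 · 4 = 8 ft/s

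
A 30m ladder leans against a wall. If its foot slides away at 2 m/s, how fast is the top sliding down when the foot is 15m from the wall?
2√3/3 ≈ 1.155 m/s

x² + y² = 30²
2x·dx/dt + 2y·dy/dt = 0
dy/dt = -x/y · dx/dt = -15/(15√3) · 2 = -2√3/3 m/s
The top is descending at 2√3/3 ≈ 1.155 m/s.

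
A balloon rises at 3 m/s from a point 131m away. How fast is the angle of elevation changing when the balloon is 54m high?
0.019575 rad/s

tan(θ) = y/131
sec²(θ) · dθ/dt = (1/131) · dy/dt
dθ/dt = cos²(θ)/131 · 3 = 131/(131² + 54²) · 3
dθ/dt = 0.019575 rad/s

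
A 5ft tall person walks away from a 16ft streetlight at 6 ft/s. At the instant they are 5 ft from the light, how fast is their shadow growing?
30/11 ft/s

By similar triangles: 16/(x+s) = 5/s
Solving: s = 5x/11
ds/dt = 5/11 · dx/dt = 5/11 · 6 = 30/11 ft/s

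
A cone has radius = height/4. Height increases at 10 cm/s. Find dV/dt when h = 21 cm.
2205π/8 cm³/s

V = (1/3)π(h/4)²h = πh³/48
dV/dt = πh²/16 · 10
At h = 21: dV/dt = 2205π/8 cm³/s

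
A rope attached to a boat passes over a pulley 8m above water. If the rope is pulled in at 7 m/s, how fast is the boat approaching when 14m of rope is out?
49√33/33 ≈ 8.53 m/s

rope² = x² + 8²
x = √(14² - 8²) = 2√33
dx/dt = (rope/x) · d(rope)/dt = (14/(2√33)) · (-7) = -49√33/33 m/s
The boat approaches at 49√33/33 ≈ 8.53 m/s.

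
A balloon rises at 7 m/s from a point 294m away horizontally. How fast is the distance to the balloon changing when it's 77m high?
77√1885/1885 ≈ 1.774 m/s

z² = 294² + y²
z = √(294² + 77²) = 7√1885
dz/dt = y/z · dy/dt = 77/(7√1885) · 7 = 77√1885/1885 ≈ 1.774 m/s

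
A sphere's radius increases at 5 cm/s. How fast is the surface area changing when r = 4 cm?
160π cm²/s

S = 4πr²
dS/dt = dS/dr · dr/dt = 8πr · 5
At r = 4: dS/dt = 160π cm²/s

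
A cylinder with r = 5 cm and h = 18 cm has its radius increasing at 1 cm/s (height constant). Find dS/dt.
56π cm²/s

S = 2πrh + 2πr² (lateral + bases)
dS/dt = (2πh + 4πr)·dr/dt = (2π·18 + 4π·5)·1
= 56π cm²/s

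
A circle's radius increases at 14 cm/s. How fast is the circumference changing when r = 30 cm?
28π cm/s

C = 2πr
dC/dt = 2π · dr/dt = 2π · 14 = 28π cm/s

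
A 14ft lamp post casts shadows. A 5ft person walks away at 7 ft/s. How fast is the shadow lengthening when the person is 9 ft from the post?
35/9 ft/s

By similar triangles: 14/(x+s) = 5/s
Solving: s = 5x/9
ds/dt = 5/9 · dx/dt = 5/9 · 7 = 35/9 ft/s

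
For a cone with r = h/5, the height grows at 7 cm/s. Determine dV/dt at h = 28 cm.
5488π/25 cm³/s

V = (1/3)π(h/5)²h = πh³/75
dV/dt = πh²/25 · 7
At h = 28: dV/dt = 5488π/25 cm³/s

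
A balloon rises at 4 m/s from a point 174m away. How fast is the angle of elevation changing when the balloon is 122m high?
0.015412 rad/s

tan(θ) = y/174
sec²(θ) · dθ/dt = (1/174) · dy/dt
dθ/dt = cos²(θ)/174 · 4 = 174/(174² + 122²) · 4
dθ/dt = 0.015412 rad/s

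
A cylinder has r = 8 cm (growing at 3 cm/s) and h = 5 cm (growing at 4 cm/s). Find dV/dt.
496π cm³/s

V = πr²h
dV/dt = 2πrh·dr/dt + πr²·dh/dt
= 2π(8)(5)(3) + π(8)²(4)
= 496π cm³/s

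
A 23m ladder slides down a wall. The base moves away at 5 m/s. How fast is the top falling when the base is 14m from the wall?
70√37/111 ≈ 3.836 m/s

x² + y² = 23²
2x·dx/dt + 2y·dy/dt = 0
dy/dt = -x/y · dx/dt = -14/(3√37) · 5 = -70√37/111 m/s
The top is descending at 70√37/111 ≈ 3.836 m/s.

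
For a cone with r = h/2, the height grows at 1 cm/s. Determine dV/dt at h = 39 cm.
1521π/4 cm³/s

V = (1/3)π(h/2)²h = πh³/12
dV/dt = πh²/4 · 1
At h = 39: dV/dt = 1521π/4 cm³/s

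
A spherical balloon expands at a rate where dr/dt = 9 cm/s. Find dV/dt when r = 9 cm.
2916π cm³/s

V = (4/3)πr³
dV/dt = dV/dr · dr/dt = 4πr² · 9
At r = 9: dV/dt = 2916π cm³/s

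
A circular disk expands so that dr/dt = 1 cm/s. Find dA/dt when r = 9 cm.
18π cm²/s

A = πr²
dA/dt = 2πr · dr/dt = 2π(9)(1) = 18π cm²/s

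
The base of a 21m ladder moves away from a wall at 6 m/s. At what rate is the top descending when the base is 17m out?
51√38/38 ≈ 8.273 m/s

x² + y² = 21²
2x·dx/dt + 2y·dy/dt = 0
dy/dt = -x/y · dx/dt = -17/(2√38) · 6 = -51√38/38 m/s
The top is descending at 51√38/38 ≈ 8.273 m/s.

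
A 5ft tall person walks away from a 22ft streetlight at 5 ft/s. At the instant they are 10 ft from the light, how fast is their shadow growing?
25/17 ft/s

By similar triangles: 22/(x+s) = 5/s
Solving: s = 5x/17
ds/dt = 5/17 · dx/dt = 5/17 · 5 = 25/17 ft/s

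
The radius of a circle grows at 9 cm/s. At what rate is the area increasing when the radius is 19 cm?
342π cm²/s

A = πr²
dA/dt = 2πr · dr/dt = 2π(19)(9) = 342π cm²/s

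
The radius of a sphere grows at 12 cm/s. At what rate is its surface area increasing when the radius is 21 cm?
2016π cm²/s

S = 4πr²
dS/dt = dS/dr · dr/dt = 8πr · 12
At r = 21: dS/dt = 2016π cm²/s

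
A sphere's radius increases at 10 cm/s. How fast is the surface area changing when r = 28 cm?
2240π cm²/s

S = 4πr²
dS/dt = dS/dr · dr/dt = 8πr · 10
At r = 28: dS/dt = 2240π cm²/s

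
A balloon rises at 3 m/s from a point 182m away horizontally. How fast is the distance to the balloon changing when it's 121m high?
363√47765/47765 ≈ 1.661 m/s

z² = 182² + y²
z = √(182² + 121²) = √47765
dz/dt = y/z · dy/dt = 121/√47765 · 3 = 363√47765/47765 ≈ 1.661 m/s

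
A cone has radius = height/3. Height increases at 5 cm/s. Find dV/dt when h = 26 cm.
3380π/9 cm³/s

V = (1/3)π(h/3)²h = πh³/27
dV/dt = πh²/9 · 5
At h = 26: dV/dt = 3380π/9 cm³/s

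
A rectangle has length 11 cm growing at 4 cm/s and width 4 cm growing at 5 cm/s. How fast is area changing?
71 cm²/s

A = lw
dA/dt = w·dl/dt + l·dw/dt = 4·4 + 11·5 = 71 cm²/s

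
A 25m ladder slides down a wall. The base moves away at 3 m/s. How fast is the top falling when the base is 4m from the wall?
4√609/203 ≈ 0.4863 m/s

x² + y² = 25²
2x·dx/dt + 2y·dy/dt = 0
dy/dt = -x/y · dx/dt = -4/√609 · 3 = -4√609/203 m/s
The top is descending at 4√609/203 ≈ 0.4863 m/s.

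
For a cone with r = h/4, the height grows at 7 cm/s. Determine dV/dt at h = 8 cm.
28π cm³/s

V = (1/3)π(h/4)²h = πh³/48
dV/dt = πh²/16 · 7
At h = 8: dV/dt = 28π cm³/s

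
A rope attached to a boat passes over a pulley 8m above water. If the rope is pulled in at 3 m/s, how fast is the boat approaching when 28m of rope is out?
7√5/5 ≈ 3.13 m/s

rope² = x² + 8²
x = √(28² - 8²) = 12√5
dx/dt = (rope/x) · d(rope)/dt = (28/(12√5)) · (-3) = -7√5/5 m/s
The boat approaches at 7√5/5 ≈ 3.13 m/s.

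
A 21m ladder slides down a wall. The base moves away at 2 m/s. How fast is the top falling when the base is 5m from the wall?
5√26/52 ≈ 0.4903 m/s

x² + y² = 21²
2x·dx/dt + 2y·dy/dt = 0
dy/dt = -x/y · dx/dt = -5/(4√26) · 2 = -5√26/52 m/s
The top is descending at 5√26/52 ≈ 0.4903 m/s.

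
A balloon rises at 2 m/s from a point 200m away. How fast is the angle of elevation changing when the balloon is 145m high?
0.006555 rad/s

tan(θ) = y/200
sec²(θ) · dθ/dt = (1/200) · dy/dt
dθ/dt = cos²(θ)/200 · 2 = 200/(200² + 145²) · 2
dθ/dt = 0.006555 rad/s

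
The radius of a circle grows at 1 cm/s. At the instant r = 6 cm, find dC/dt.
2π cm/s

C = 2πr
dC/dt = 2π · dr/dt = 2π · 1 = 2π cm/s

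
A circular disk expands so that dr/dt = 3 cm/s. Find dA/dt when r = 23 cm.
138π cm²/s

A = πr²
dA/dt = 2πr · dr/dt = 2π(23)(3) = 138π cm²/s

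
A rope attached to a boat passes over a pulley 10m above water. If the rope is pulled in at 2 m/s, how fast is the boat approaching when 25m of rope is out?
10√21/21 ≈ 2.182 m/s

rope² = x² + 10²
x = √(25² - 10²) = 5√21
dx/dt = (rope/x) · d(rope)/dt = (25/(5√21)) · (-2) = -10√21/21 m/s
The boat approaches at 10√21/21 ≈ 2.182 m/s.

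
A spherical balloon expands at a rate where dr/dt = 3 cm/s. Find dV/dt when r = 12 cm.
1728π cm³/s

V = (4/3)πr³
dV/dt = dV/dr · dr/dt = 4πr² · 3
At r = 12: dV/dt = 1728π cm³/s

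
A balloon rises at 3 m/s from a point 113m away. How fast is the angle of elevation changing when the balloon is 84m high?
0.0171 rad/s

tan(θ) = y/113
sec²(θ) · dθ/dt = (1/113) · dy/dt
dθ/dt = cos²(θ)/113 · 3 = 113/(113² + 84²) · 3
dθ/dt = 0.0171 rad/s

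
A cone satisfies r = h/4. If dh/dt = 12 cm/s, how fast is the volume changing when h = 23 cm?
1587π/4 cm³/s

V = (1/3)π(h/4)²h = πh³/48
dV/dt = πh²/16 · 12
At h = 23: dV/dt = 1587π/4 cm³/s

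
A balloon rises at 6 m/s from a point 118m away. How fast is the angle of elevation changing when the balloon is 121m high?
0.024786 rad/s

tan(θ) = y/118
sec²(θ) · dθ/dt = (1/118) · dy/dt
dθ/dt = cos²(θ)/118 · 6 = 118/(118² + 121²) · 6
dθ/dt = 0.024786 rad/s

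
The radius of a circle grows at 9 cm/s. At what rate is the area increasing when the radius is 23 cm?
414π cm²/s

A = πr²
dA/dt = 2πr · dr/dt = 2π(23)(9) = 414π cm²/s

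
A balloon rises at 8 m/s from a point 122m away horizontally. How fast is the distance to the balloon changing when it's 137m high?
1096√33653/33653 ≈ 5.974 m/s

z² = 122² + y²
z = √(122² + 137²) = √33653
dz/dt = y/z · dy/dt = 137/√33653 · 8 = 1096√33653/33653 ≈ 5.974 m/s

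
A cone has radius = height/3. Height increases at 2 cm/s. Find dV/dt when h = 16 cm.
512π/9 cm³/s

V = (1/3)π(h/3)²h = πh³/27
dV/dt = πh²/9 · 2
At h = 16: dV/dt = 512π/9 cm³/s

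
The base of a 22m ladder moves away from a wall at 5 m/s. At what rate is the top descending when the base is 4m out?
10√13/39 ≈ 0.9245 m/s

x² + y² = 22²
2x·dx/dt + 2y·dy/dt = 0
dy/dt = -x/y · dx/dt = -4/(6√13) · 5 = -10√13/39 m/s
The top is descending at 10√13/39 ≈ 0.9245 m/s.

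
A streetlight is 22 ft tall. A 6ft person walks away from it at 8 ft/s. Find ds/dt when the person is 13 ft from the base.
3 ft/s

By similar triangles: 22/(x+s) = 6/s
Solving: s = 6x/16
ds/dt = 6/16 · dx/dt = 3/8 · 8 = 3 ft/s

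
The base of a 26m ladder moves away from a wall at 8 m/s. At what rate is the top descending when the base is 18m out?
18√22/11 ≈ 7.675 m/s

x² + y² = 26²
2x·dx/dt + 2y·dy/dt = 0
dy/dt = -x/y · dx/dt = -18/(4√22) · 8 = -18√22/11 m/s
The top is descending at 18√22/11 ≈ 7.675 m/s.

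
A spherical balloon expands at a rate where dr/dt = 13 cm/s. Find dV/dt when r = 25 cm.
32500π cm³/s

V = (4/3)πr³
dV/dt = dV/dr · dr/dt = 4πr² · 13
At r = 25: dV/dt = 32500π cm³/s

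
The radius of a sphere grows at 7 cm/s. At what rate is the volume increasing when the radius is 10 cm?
2800π cm³/s

V = (4/3)πr³
dV/dt = dV/dr · dr/dt = 4πr² · 7
At r = 10: dV/dt = 2800π cm³/s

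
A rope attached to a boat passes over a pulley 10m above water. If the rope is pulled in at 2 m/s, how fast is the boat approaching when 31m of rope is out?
62√861/861 ≈ 2.113 m/s

rope² = x² + 10²
x = √(31² - 10²) = √861
dx/dt = (rope/x) · d(rope)/dt = (31/√861) · (-2) = -62√861/861 m/s
The boat approaches at 62√861/861 ≈ 2.113 m/s.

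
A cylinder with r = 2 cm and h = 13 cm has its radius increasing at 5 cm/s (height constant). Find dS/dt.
170π cm²/s

S = 2πrh + 2πr² (lateral + bases)
dS/dt = (2πh + 4πr)·dr/dt = (2π·13 + 4π·2)·5
= 170π cm²/s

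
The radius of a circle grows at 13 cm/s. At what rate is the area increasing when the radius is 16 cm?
416π cm²/s

A = πr²
dA/dt = 2πr · dr/dt = 2π(16)(13) = 416π cm²/s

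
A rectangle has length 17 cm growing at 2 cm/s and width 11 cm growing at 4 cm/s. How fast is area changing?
90 cm²/s

A = lw
dA/dt = w·dl/dt + l·dw/dt = 11·2 + 17·4 = 90 cm²/s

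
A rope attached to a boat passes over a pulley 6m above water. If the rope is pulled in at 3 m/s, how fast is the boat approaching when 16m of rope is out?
24√55/55 ≈ 3.236 m/s

rope² = x² + 6²
x = √(16² - 6²) = 2√55
dx/dt = (rope/x) · d(rope)/dt = (16/(2√55)) · (-3) = -24√55/55 m/s
The boat approaches at 24√55/55 ≈ 3.236 m/s.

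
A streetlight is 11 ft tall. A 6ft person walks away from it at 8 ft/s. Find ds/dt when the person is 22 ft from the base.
48/5 ft/s

By similar triangles: 11/(x+s) = 6/s
Solving: s = 6x/5
ds/dt = 6/5 · dx/dt = 6/5 · 8 = 48/5 ft/s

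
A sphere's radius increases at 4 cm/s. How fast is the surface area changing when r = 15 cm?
480π cm²/s

S = 4πr²
dS/dt = dS/dr · dr/dt = 8πr · 4
At r = 15: dS/dt = 480π cm²/s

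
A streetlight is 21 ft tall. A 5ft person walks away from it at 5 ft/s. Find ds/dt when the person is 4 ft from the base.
25/16 ft/s

By similar triangles: 21/(x+s) = 5/s
Solving: s = 5x/16
ds/dt = 5/16 · dx/dt = 5/16 · 5 = 25/16 ft/s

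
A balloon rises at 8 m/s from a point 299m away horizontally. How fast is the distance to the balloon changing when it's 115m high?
20√194/97 ≈ 2.872 m/s

z² = 299² + y²
z = √(299² + 115²) = 23√194
dz/dt = y/z · dy/dt = 115/(23√194) · 8 = 20√194/97 ≈ 2.872 m/s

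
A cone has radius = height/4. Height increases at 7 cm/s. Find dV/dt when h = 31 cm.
6727π/16 cm³/s

V = (1/3)π(h/4)²h = πh³/48
dV/dt = πh²/16 · 7
At h = 31: dV/dt = 6727π/16 cm³/s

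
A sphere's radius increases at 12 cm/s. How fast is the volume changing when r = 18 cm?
15552π cm³/s

V = (4/3)πr³
dV/dt = dV/dr · dr/dt = 4πr² · 12
At r = 18: dV/dt = 15552π cm³/s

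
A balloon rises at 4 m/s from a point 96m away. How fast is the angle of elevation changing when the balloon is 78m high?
0.025098 rad/s

tan(θ) = y/96
sec²(θ) · dθ/dt = (1/96) · dy/dt
dθ/dt = cos²(θ)/96 · 4 = 96/(96² + 78²) · 4
dθ/dt = 0.025098 rad/s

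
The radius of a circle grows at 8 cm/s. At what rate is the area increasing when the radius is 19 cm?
304π cm²/s

A = πr²
dA/dt = 2πr · dr/dt = 2π(19)(8) = 304π cm²/s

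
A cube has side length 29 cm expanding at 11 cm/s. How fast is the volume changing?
27753 cm³/s

V = s³
dV/dt = 3s² · ds/dt = 3·29²·11 = 27753 cm³/s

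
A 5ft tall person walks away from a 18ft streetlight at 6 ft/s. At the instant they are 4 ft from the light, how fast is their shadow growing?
30/13 ft/s

By similar triangles: 18/(x+s) = 5/s
Solving: s = 5x/13
ds/dt = 5/13 · dx/dt = 5/13 · 6 = 30/13 ft/s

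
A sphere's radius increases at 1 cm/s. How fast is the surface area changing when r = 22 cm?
176π cm²/s

S = 4πr²
dS/dt = dS/dr · dr/dt = 8πr · 1
At r = 22: dS/dt = 176π cm²/s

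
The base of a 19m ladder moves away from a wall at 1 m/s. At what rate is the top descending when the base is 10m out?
10√29/87 ≈ 0.619 m/s

x² + y² = 19²
2x·dx/dt + 2y·dy/dt = 0
dy/dt = -x/y · dx/dt = -10/(3√29) · 1 = -10√29/87 m/s
The top is descending at 10√29/87 ≈ 0.619 m/s.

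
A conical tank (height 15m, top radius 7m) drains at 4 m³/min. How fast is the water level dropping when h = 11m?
900/(5929π) ≈ 0.04832 m/min

r/h = 7/15, so r = (7/15)h
V = (1/3)πr²h = (1/3)π((7/15)h)²h = (49/675)πh³
dV/dh = (49/225)πh²
dh/dt = (dV/dt)/(dV/dh) = -4/((49/225)π·11²) = -900/(5929π) m/min
The level is dropping at 900/(5929π) ≈ 0.04832 m/min.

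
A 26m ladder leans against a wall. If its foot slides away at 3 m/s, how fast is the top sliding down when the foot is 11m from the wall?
11√555/185 ≈ 1.401 m/s

x² + y² = 26²
2x·dx/dt + 2y·dy/dt = 0
dy/dt = -x/y · dx/dt = -11/√555 · 3 = -11√555/185 m/s
The top is descending at 11√555/185 ≈ 1.401 m/s.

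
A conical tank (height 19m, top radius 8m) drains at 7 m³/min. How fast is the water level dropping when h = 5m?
2527/(1600π) ≈ 0.5027 m/min

r/h = 8/19, so r = (8/19)h
V = (1/3)πr²h = (1/3)π((8/19)h)²h = (64/1083)πh³
dV/dh = (64/361)πh²
dh/dt = (dV/dt)/(dV/dh) = -7/((64/361)π·5²) = -2527/(1600π) m/min
The level is dropping at 2527/(1600π) ≈ 0.5027 m/min.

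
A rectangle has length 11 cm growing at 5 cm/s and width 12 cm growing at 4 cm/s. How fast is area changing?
104 cm²/s

A = lw
dA/dt = w·dl/dt + l·dw/dt = 12·5 + 11·4 = 104 cm²/s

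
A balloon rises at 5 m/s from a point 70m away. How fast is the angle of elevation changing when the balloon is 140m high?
0.014286 rad/s

tan(θ) = y/70
sec²(θ) · dθ/dt = (1/70) · dy/dt
dθ/dt = cos²(θ)/70 · 5 = 70/(70² + 140²) · 5
dθ/dt = 0.014286 rad/s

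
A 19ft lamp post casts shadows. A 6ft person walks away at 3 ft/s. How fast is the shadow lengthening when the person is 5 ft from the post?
18/13 ft/s

By similar triangles: 19/(x+s) = 6/s
Solving: s = 6x/13
ds/dt = 6/13 · dx/dt = 6/13 · 3 = 18/13 ft/s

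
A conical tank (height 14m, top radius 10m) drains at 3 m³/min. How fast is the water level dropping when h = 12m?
49/(1200π) ≈ 0.013 m/min

r/h = 10/14, so r = (5/7)h
V = (1/3)πr²h = (1/3)π((5/7)h)²h = (25/147)πh³
dV/dh = (25/49)πh²
dh/dt = (dV/dt)/(dV/dh) = -3/((25/49)π·12²) = -49/(1200π) m/min
The level is dropping at 49/(1200π) ≈ 0.013 m/min.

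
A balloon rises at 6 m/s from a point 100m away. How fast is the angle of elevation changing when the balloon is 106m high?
0.028254 rad/s

tan(θ) = y/100
sec²(θ) · dθ/dt = (1/100) · dy/dt
dθ/dt = cos²(θ)/100 · 6 = 100/(100² + 106²) · 6
dθ/dt = 0.028254 rad/s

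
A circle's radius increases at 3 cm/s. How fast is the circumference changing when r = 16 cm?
6π cm/s

C = 2πr
dC/dt = 2π · dr/dt = 2π · 3 = 6π cm/s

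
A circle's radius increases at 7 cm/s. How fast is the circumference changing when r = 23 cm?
14π cm/s

C = 2πr
dC/dt = 2π · dr/dt = 2π · 7 = 14π cm/s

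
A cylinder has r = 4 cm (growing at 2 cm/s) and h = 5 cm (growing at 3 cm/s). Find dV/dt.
128π cm³/s

V = πr²h
dV/dt = 2πrh·dr/dt + πr²·dh/dt
= 2π(4)(5)(2) + π(4)²(3)
= 128π cm³/s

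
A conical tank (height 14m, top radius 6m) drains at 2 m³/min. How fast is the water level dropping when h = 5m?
98/(225π) ≈ 0.1386 m/min

r/h = 6/14, so r = (3/7)h
V = (1/3)πr²h = (1/3)π((3/7)h)²h = (3/49)πh³
dV/dh = (9/49)πh²
dh/dt = (dV/dt)/(dV/dh) = -2/((9/49)π·5²) = -98/(225π) m/min
The level is dropping at 98/(225π) ≈ 0.1386 m/min.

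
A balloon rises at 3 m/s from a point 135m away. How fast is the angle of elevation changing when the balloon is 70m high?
0.017514 rad/s

tan(θ) = y/135
sec²(θ) · dθ/dt = (1/135) · dy/dt
dθ/dt = cos²(θ)/135 · 3 = 135/(135² + 70²) · 3
dθ/dt = 0.017514 rad/s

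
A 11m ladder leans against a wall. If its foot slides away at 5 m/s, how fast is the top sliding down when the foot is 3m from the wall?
15√7/28 ≈ 1.417 m/s

x² + y² = 11²
2x·dx/dt + 2y·dy/dt = 0
dy/dt = -x/y · dx/dt = -3/(4√7) · 5 = -15√7/28 m/s
The top is descending at 15√7/28 ≈ 1.417 m/s.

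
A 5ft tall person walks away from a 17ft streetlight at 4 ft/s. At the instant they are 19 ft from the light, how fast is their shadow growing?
5/3 ft/s

By similar triangles: 17/(x+s) = 5/s
Solving: s = 5x/12
ds/dt = 5/12 · dx/dt = 5/12 · 4 = 5/3 ft/s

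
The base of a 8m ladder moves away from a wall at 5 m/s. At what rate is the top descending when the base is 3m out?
3√55/11 ≈ 2.023 m/s

x² + y² = 8²
2x·dx/dt + 2y·dy/dt = 0
dy/dt = -x/y · dx/dt = -3/√55 · 5 = -3√55/11 m/s
The top is descending at 3√55/11 ≈ 2.023 m/s.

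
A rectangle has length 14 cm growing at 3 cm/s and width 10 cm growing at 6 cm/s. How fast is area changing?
114 cm²/s

A = lw
dA/dt = w·dl/dt + l·dw/dt = 10·3 + 14·6 = 114 cm²/s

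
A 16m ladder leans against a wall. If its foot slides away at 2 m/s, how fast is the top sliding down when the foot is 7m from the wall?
14√23/69 ≈ 0.9731 m/s

x² + y² = 16²
2x·dx/dt + 2y·dy/dt = 0
dy/dt = -x/y · dx/dt = -7/(3√23) · 2 = -14√23/69 m/s
The top is descending at 14√23/69 ≈ 0.9731 m/s.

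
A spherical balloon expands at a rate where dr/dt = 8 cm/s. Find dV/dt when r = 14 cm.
6272π cm³/s

V = (4/3)πr³
dV/dt = dV/dr · dr/dt = 4πr² · 8
At r = 14: dV/dt = 6272π cm³/s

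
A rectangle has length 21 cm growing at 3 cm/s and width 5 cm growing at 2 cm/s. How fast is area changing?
57 cm²/s

A = lw
dA/dt = w·dl/dt + l·dw/dt = 5·3 + 21·2 = 57 cm²/s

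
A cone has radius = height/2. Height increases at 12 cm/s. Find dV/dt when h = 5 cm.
75π cm³/s

V = (1/3)π(h/2)²h = πh³/12
dV/dt = πh²/4 · 12
At h = 5: dV/dt = 75π cm³/s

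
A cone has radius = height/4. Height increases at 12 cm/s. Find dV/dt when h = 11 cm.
363π/4 cm³/s

V = (1/3)π(h/4)²h = πh³/48
dV/dt = πh²/16 · 12
At h = 11: dV/dt = 363π/4 cm³/s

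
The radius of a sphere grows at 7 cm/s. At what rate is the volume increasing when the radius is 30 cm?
25200π cm³/s

V = (4/3)πr³
dV/dt = dV/dr · dr/dt = 4πr² · 7
At r = 30: dV/dt = 25200π cm³/s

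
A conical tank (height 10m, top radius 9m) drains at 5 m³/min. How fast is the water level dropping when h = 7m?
500/(3969π) ≈ 0.0401 m/min

r/h = 9/10, so r = (9/10)h
V = (1/3)πr²h = (1/3)π((9/10)h)²h = (27/100)πh³
dV/dh = (81/100)πh²
dh/dt = (dV/dt)/(dV/dh) = -5/((81/100)π·7²) = -500/(3969π) m/min
The level is dropping at 500/(3969π) ≈ 0.0401 m/min.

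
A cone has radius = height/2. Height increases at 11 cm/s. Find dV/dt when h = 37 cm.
15059π/4 cm³/s

V = (1/3)π(h/2)²h = πh³/12
dV/dt = πh²/4 · 11
At h = 37: dV/dt = 15059π/4 cm³/s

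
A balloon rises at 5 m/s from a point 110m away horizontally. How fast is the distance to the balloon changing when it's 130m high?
13√290/58 ≈ 3.817 m/s

z² = 110² + y²
z = √(110² + 130²) = 10√290
dz/dt = y/z · dy/dt = 130/(10√290) · 5 = 13√290/58 ≈ 3.817 m/s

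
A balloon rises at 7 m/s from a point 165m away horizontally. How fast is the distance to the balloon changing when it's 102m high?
238√4181/4181 ≈ 3.681 m/s

z² = 165² + y²
z = √(165² + 102²) = 3√4181
dz/dt = y/z · dy/dt = 102/(3√4181) · 7 = 238√4181/4181 ≈ 3.681 m/s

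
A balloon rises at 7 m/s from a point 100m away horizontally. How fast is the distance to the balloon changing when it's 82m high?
287√4181/4181 ≈ 4.439 m/s

z² = 100² + y²
z = √(100² + 82²) = 2√4181
dz/dt = y/z · dy/dt = 82/(2√4181) · 7 = 287√4181/4181 ≈ 4.439 m/s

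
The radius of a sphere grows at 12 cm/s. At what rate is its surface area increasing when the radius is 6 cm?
576π cm²/s

S = 4πr²
dS/dt = dS/dr · dr/dt = 8πr · 12
At r = 6: dS/dt = 576π cm²/s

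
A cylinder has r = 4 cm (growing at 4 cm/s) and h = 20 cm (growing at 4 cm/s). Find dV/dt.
704π cm³/s

V = πr²h
dV/dt = 2πrh·dr/dt + πr²·dh/dt
= 2π(4)(20)(4) + π(4)²(4)
= 704π cm³/s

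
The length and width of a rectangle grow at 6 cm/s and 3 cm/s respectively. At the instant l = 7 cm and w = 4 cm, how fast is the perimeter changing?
18 cm/s

P = 2(l + w)
dP/dt = 2(dl/dt + dw/dt) = 2(6 + 3) = 18 cm/s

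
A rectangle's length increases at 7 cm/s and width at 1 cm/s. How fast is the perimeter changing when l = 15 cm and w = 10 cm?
16 cm/s

P = 2(l + w)
dP/dt = 2(dl/dt + dw/dt) = 2(7 + 1) = 16 cm/s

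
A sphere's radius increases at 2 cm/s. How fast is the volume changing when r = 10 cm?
800π cm³/s

V = (4/3)πr³
dV/dt = dV/dr · dr/dt = 4πr² · 2
At r = 10: dV/dt = 800π cm³/s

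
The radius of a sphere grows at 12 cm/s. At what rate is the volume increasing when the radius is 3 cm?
432π cm³/s

V = (4/3)πr³
dV/dt = dV/dr · dr/dt = 4πr² · 12
At r = 3: dV/dt = 432π cm³/s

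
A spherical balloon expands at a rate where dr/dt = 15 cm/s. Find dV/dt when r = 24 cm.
34560π cm³/s

V = (4/3)πr³
dV/dt = dV/dr · dr/dt = 4πr² · 15
At r = 24: dV/dt = 34560π cm³/s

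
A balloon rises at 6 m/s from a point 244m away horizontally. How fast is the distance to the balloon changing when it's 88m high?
132√5/145 ≈ 2.036 m/s

z² = 244² + y²
z = √(244² + 88²) = 116√5
dz/dt = y/z · dy/dt = 88/(116√5) · 6 = 132√5/145 ≈ 2.036 m/s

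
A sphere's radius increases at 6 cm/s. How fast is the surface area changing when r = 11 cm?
528π cm²/s

S = 4πr²
dS/dt = dS/dr · dr/dt = 8πr · 6
At r = 11: dS/dt = 528π cm²/s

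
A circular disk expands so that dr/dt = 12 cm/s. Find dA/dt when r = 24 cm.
576π cm²/s

A = πr²
dA/dt = 2πr · dr/dt = 2π(24)(12) = 576π cm²/s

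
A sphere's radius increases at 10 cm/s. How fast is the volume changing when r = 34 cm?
46240π cm³/s

V = (4/3)πr³
dV/dt = dV/dr · dr/dt = 4πr² · 10
At r = 34: dV/dt = 46240π cm³/s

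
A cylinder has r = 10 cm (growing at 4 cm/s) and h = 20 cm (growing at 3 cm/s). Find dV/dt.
1900π cm³/s

V = πr²h
dV/dt = 2πrh·dr/dt + πr²·dh/dt
= 2π(10)(20)(4) + π(10)²(3)
= 1900π cm³/s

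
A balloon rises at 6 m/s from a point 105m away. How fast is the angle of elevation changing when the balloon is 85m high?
0.034521 rad/s

tan(θ) = y/105
sec²(θ) · dθ/dt = (1/105) · dy/dt
dθ/dt = cos²(θ)/105 · 6 = 105/(105² + 85²) · 6
dθ/dt = 0.034521 rad/s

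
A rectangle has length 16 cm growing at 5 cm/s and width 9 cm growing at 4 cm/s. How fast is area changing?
109 cm²/s

A = lw
dA/dt = w·dl/dt + l·dw/dt = 9·5 + 16·4 = 109 cm²/s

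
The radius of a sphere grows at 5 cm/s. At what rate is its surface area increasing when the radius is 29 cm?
1160π cm²/s

S = 4πr²
dS/dt = dS/dr · dr/dt = 8πr · 5
At r = 29: dS/dt = 1160π cm²/s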